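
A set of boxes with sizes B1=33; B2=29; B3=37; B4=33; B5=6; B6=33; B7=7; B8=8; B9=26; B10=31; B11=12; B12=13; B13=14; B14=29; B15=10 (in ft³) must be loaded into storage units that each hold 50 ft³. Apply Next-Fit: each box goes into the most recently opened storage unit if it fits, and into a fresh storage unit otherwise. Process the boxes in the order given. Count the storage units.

9

B1 (33 ft³) → storage unit 1 (remaining 17 ft³)
B2 (29 ft³) → storage unit 2 (remaining 21 ft³)
B3 (37 ft³) → storage unit 3 (remaining 13 ft³)
B4 (33 ft³) → storage unit 4 (remaining 17 ft³)
B5 (6 ft³) → storage unit 4 (remaining 11 ft³)
B6 (33 ft³) → storage unit 5 (remaining 17 ft³)
B7 (7 ft³) → storage unit 5 (remaining 10 ft³)
B8 (8 ft³) → storage unit 5 (remaining 2 ft³)
B9 (26 ft³) → storage unit 6 (remaining 24 ft³)
B10 (31 ft³) → storage unit 7 (remaining 19 ft³)
B11 (12 ft³) → storage unit 7 (remaining 7 ft³)
B12 (13 ft³) → storage unit 8 (remaining 37 ft³)
B13 (14 ft³) → storage unit 8 (remaining 23 ft³)
B14 (29 ft³) → storage unit 9 (remaining 21 ft³)
B15 (10 ft³) → storage unit 9 (remaining 11 ft³)
Final storage units: [33] [29] [37] [33,6] [33,7,8] [26] [31,12] [13,14] [29,10].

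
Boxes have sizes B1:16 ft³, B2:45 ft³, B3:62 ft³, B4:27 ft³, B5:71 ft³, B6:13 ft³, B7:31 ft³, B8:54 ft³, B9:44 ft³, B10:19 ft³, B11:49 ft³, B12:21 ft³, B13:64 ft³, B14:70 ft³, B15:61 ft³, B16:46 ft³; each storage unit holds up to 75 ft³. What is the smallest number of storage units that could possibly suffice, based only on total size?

10 storage units

Total size = 16 + 45 + 62 + 27 + 71 + 13 + 31 + 54 + 44 + 19 + 49 + 21 + 64 + 70 + 61 + 46 = 693 ft³.
⌈693 / 75⌉ = 10.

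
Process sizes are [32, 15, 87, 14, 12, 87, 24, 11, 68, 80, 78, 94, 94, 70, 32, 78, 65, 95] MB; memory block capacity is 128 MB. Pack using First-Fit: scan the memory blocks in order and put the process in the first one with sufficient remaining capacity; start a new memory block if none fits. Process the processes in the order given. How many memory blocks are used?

12 memory blocks

32 MB → memory block 1 (remaining 96 MB)
15 MB → memory block 1 (remaining 81 MB)
87 MB → memory block 2 (remaining 41 MB)
14 MB → memory block 1 (remaining 67 MB)
12 MB → memory block 1 (remaining 55 MB)
87 MB → memory block 3 (remaining 41 MB)
24 MB → memory block 1 (remaining 31 MB)
11 MB → memory block 1 (remaining 20 MB)
68 MB → memory block 4 (remaining 60 MB)
80 MB → memory block 5 (remaining 48 MB)
78 MB → memory block 6 (remaining 50 MB)
94 MB → memory block 7 (remaining 34 MB)
94 MB → memory block 8 (remaining 34 MB)
70 MB → memory block 9 (remaining 58 MB)
32 MB → memory block 2 (remaining 9 MB)
78 MB → memory block 10 (remaining 50 MB)
65 MB → memory block 11 (remaining 63 MB)
95 MB → memory block 12 (remaining 33 MB)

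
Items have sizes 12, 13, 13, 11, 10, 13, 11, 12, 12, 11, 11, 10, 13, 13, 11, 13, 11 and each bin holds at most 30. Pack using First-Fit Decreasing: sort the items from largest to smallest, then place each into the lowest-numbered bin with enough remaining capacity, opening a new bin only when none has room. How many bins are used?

9

Sorted descending: 13, 13, 13, 13, 13, 13, 12, 12, 12, 11, 11, 11, 11, 11, 11, 10, 10.
Put 13 in bin 1; 17 remain.
Put 13 in bin 1; 4 remain.
Put 13 in bin 2; 17 remain.
Put 13 in bin 2; 4 remain.
Put 13 in bin 3; 17 remain.
Put 13 in bin 3; 4 remain.
Put 12 in bin 4; 18 remain.
Put 12 in bin 4; 6 remain.
Put 12 in bin 5; 18 remain.
Put 11 in bin 5; 7 remain.
Put 11 in bin 6; 19 remain.
Put 11 in bin 6; 8 remain.
Put 11 in bin 7; 19 remain.
Put 11 in bin 7; 8 remain.
Put 11 in bin 8; 19 remain.
Put 10 in bin 8; 9 remain.
Put 10 in bin 9; 20 remain.
Final bins: [13,13] [13,13] [13,13] [12,12] [12,11] [11,11] [11,11] [11,10] [10].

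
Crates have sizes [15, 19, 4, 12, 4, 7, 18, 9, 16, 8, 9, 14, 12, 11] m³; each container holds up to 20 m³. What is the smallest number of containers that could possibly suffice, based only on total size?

8 containers

Total size = 15 + 19 + 4 + 12 + 4 + 7 + 18 + 9 + 16 + 8 + 9 + 14 + 12 + 11 = 158 m³.
⌈158 / 20⌉ = 8.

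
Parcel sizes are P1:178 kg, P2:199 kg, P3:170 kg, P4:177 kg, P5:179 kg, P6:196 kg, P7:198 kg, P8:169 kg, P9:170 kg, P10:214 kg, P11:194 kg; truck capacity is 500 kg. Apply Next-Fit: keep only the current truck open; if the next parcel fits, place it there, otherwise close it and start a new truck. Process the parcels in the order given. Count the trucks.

6

Put P1 (178 kg) in truck 1; 322 kg remain.
Put P2 (199 kg) in truck 1; 123 kg remain.
Put P3 (170 kg) in truck 2; 330 kg remain.
Put P4 (177 kg) in truck 2; 153 kg remain.
Put P5 (179 kg) in truck 3; 321 kg remain.
Put P6 (196 kg) in truck 3; 125 kg remain.
Put P7 (198 kg) in truck 4; 302 kg remain.
Put P8 (169 kg) in truck 4; 133 kg remain.
Put P9 (170 kg) in truck 5; 330 kg remain.
Put P10 (214 kg) in truck 5; 116 kg remain.
Put P11 (194 kg) in truck 6; 306 kg remain.
Final trucks: [178,199] [170,177] [179,196] [198,169] [170,214] [194].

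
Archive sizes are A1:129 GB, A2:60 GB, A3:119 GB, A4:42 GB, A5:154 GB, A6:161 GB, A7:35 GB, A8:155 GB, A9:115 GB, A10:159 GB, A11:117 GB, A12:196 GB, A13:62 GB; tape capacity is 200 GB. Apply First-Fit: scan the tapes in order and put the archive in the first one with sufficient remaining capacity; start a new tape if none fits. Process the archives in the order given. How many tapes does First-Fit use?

Put A1 (129 GB) in tape 1; 71 GB remain.
Put A2 (60 GB) in tape 1; 11 GB remain.
Put A3 (119 GB) in tape 2; 81 GB remain.
Put A4 (42 GB) in tape 2; 39 GB remain.
Put A5 (154 GB) in tape 3; 46 GB remain.
Put A6 (161 GB) in tape 4; 39 GB remain.
Put A7 (35 GB) in tape 2; 4 GB remain.
Put A8 (155 GB) in tape 5; 45 GB remain.
Put A9 (115 GB) in tape 6; 85 GB remain.
Put A10 (159 GB) in tape 7; 41 GB remain.
Put A11 (117 GB) in tape 8; 83 GB remain.
Put A12 (196 GB) in tape 9; 4 GB remain.
Put A13 (62 GB) in tape 6; 23 GB remain.

9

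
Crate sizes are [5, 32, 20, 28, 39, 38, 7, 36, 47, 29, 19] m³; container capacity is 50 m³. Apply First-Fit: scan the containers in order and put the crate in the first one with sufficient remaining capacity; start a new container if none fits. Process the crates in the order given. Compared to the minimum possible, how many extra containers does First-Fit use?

First-Fit: [5,32,7] [20,28] [39] [38] [36] [47] [29,19] → 7 containers.
7 crates exceed 25 m³ (half the capacity), and no two of those can share a container, so at least 7 containers are needed.
So 7 is already optimal.

0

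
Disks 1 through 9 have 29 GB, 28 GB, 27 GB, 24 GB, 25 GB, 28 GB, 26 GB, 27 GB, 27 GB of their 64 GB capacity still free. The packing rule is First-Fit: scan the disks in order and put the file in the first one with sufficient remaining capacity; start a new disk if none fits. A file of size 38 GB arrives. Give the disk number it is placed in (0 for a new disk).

No disk has ≥ 38 GB free, so a new disk is opened.

0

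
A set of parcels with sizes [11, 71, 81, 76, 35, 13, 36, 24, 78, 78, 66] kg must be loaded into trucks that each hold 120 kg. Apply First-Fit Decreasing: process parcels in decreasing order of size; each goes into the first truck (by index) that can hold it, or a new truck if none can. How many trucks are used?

6

Sorted descending: 81, 78, 78, 76, 71, 66, 36, 35, 24, 13, 11.
truck 1: place 81 kg, 39 kg left
truck 2: place 78 kg, 42 kg left
truck 3: place 78 kg, 42 kg left
truck 4: place 76 kg, 44 kg left
truck 5: place 71 kg, 49 kg left
truck 6: place 66 kg, 54 kg left
truck 1: place 36 kg, 3 kg left
truck 2: place 35 kg, 7 kg left
truck 3: place 24 kg, 18 kg left
truck 3: place 13 kg, 5 kg left
truck 4: place 11 kg, 33 kg left
Final trucks: [81,36] [78,35] [78,24,13] [76,11] [71] [66].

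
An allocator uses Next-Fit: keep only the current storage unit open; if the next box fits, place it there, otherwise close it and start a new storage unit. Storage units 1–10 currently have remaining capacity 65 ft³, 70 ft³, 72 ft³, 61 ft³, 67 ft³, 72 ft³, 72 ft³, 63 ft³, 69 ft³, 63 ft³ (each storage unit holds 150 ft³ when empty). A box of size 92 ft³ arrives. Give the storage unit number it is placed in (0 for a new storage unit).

Next-Fit only looks at storage unit 10, which has 63 ft³ free.
92 ft³ does not fit, so a new storage unit is opened.

0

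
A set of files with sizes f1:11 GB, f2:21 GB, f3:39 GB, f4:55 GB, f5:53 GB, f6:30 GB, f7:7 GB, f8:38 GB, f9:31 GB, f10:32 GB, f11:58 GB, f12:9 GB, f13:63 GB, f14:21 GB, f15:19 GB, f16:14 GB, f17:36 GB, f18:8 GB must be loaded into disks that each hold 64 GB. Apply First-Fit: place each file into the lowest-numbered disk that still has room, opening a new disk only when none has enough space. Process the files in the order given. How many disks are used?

10

disk 1: place f1 (11 GB), 53 GB left
disk 1: place f2 (21 GB), 32 GB left
disk 2: place f3 (39 GB), 25 GB left
disk 3: place f4 (55 GB), 9 GB left
disk 4: place f5 (53 GB), 11 GB left
disk 1: place f6 (30 GB), 2 GB left
disk 2: place f7 (7 GB), 18 GB left
disk 5: place f8 (38 GB), 26 GB left
disk 6: place f9 (31 GB), 33 GB left
disk 6: place f10 (32 GB), 1 GB left
disk 7: place f11 (58 GB), 6 GB left
disk 2: place f12 (9 GB), 9 GB left
disk 8: place f13 (63 GB), 1 GB left
disk 5: place f14 (21 GB), 5 GB left
disk 9: place f15 (19 GB), 45 GB left
disk 9: place f16 (14 GB), 31 GB left
disk 10: place f17 (36 GB), 28 GB left
disk 2: place f18 (8 GB), 1 GB left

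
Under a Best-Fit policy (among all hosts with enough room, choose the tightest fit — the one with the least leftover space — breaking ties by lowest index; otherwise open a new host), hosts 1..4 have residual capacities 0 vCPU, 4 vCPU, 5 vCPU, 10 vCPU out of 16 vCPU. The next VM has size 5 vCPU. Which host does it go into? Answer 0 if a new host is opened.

3

Hosts with room: host 3 (5 vCPU), host 4 (10 vCPU).
Tightest fit is host 3 with 5 vCPU free.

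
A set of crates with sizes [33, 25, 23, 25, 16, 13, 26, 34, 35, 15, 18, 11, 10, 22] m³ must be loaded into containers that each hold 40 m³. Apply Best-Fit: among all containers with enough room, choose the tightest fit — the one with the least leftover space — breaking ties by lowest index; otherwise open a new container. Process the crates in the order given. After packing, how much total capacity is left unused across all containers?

container 1: place 33 m³, 7 m³ left
container 2: place 25 m³, 15 m³ left
container 3: place 23 m³, 17 m³ left
container 4: place 25 m³, 15 m³ left
container 3: place 16 m³, 1 m³ left
container 2: place 13 m³, 2 m³ left
container 5: place 26 m³, 14 m³ left
container 6: place 34 m³, 6 m³ left
container 7: place 35 m³, 5 m³ left
container 4: place 15 m³, 0 m³ left
container 8: place 18 m³, 22 m³ left
container 5: place 11 m³, 3 m³ left
container 8: place 10 m³, 12 m³ left
container 9: place 22 m³, 18 m³ left
9 containers × 40 m³ = 360 m³; used 306 m³; unused 54 m³.

54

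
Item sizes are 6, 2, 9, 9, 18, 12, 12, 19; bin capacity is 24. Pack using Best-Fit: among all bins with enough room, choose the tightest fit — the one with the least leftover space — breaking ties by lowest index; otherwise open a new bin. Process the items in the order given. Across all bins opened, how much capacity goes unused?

33

Put 6 in bin 1; 18 remain.
Put 2 in bin 1; 16 remain.
Put 9 in bin 1; 7 remain.
Put 9 in bin 2; 15 remain.
Put 18 in bin 3; 6 remain.
Put 12 in bin 2; 3 remain.
Put 12 in bin 4; 12 remain.
Put 19 in bin 5; 5 remain.
5 bins × 24 = 120; used 87; unused 33.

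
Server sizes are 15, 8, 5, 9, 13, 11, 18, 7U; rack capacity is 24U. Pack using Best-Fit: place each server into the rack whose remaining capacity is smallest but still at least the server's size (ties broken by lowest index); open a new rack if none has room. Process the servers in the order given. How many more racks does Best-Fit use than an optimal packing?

Best-Fit: [15,8] [5,9,7] [13,11] [18] → 4 racks.
Total size 86U; any packing needs at least ⌈86/24⌉ = 4 racks.
So 4 is already optimal.

0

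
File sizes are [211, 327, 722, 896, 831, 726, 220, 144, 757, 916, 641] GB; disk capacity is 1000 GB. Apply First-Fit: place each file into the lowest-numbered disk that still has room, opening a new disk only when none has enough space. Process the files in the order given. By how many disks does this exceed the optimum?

1

First-Fit: [211,327,220,144] [722] [896] [831] [726] [757] [916] [641] → 8 disks.
Total size 6391 GB; any packing needs at least ⌈6391/1000⌉ = 7 disks.
An optimal packing achieves that bound: [916] [896] [831,144] [757,220] [726,211] [722] [641,327] → 7 disks.
Excess: 8 − 7 = 1.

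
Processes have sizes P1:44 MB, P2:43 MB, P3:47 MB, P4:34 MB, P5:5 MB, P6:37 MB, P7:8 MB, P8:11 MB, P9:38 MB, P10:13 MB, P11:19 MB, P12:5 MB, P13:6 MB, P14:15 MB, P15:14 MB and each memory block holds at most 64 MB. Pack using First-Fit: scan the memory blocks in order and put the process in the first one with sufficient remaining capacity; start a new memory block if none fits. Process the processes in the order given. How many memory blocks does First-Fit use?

Put P1 (44 MB) in memory block 1; 20 MB remain.
Put P2 (43 MB) in memory block 2; 21 MB remain.
Put P3 (47 MB) in memory block 3; 17 MB remain.
Put P4 (34 MB) in memory block 4; 30 MB remain.
Put P5 (5 MB) in memory block 1; 15 MB remain.
Put P6 (37 MB) in memory block 5; 27 MB remain.
Put P7 (8 MB) in memory block 1; 7 MB remain.
Put P8 (11 MB) in memory block 2; 10 MB remain.
Put P9 (38 MB) in memory block 6; 26 MB remain.
Put P10 (13 MB) in memory block 3; 4 MB remain.
Put P11 (19 MB) in memory block 4; 11 MB remain.
Put P12 (5 MB) in memory block 1; 2 MB remain.
Put P13 (6 MB) in memory block 2; 4 MB remain.
Put P14 (15 MB) in memory block 5; 12 MB remain.
Put P15 (14 MB) in memory block 6; 12 MB remain.
Final memory blocks: [44,5,8,5] [43,11,6] [47,13] [34,19] [37,15] [38,14].

6 memory blocks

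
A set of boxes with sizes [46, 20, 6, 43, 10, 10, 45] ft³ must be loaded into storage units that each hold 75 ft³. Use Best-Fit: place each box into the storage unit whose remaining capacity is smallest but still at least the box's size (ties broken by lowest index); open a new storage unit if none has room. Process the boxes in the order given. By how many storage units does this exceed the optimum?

0

Best-Fit: [46,20,6] [43,10,10] [45] → 3 storage units.
Total size 180 ft³; any packing needs at least ⌈180/75⌉ = 3 storage units.
So 3 is already optimal.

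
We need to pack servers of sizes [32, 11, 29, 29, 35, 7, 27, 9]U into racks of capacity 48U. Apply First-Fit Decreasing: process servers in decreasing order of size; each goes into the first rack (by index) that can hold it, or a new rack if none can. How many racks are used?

Sorted descending: 35, 32, 29, 29, 27, 11, 9, 7.
Put 35U in rack 1; 13U remain.
Put 32U in rack 2; 16U remain.
Put 29U in rack 3; 19U remain.
Put 29U in rack 4; 19U remain.
Put 27U in rack 5; 21U remain.
Put 11U in rack 1; 2U remain.
Put 9U in rack 2; 7U remain.
Put 7U in rack 2; 0U remain.
Final racks: [35,11] [32,9,7] [29] [29] [27].

5 racks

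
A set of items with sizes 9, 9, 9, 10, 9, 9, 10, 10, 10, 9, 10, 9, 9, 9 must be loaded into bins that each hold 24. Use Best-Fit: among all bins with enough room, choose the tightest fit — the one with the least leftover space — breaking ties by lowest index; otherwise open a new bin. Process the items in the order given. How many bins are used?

Put 9 in bin 1; 15 remain.
Put 9 in bin 1; 6 remain.
Put 9 in bin 2; 15 remain.
Put 10 in bin 2; 5 remain.
Put 9 in bin 3; 15 remain.
Put 9 in bin 3; 6 remain.
Put 10 in bin 4; 14 remain.
Put 10 in bin 4; 4 remain.
Put 10 in bin 5; 14 remain.
Put 9 in bin 5; 5 remain.
Put 10 in bin 6; 14 remain.
Put 9 in bin 6; 5 remain.
Put 9 in bin 7; 15 remain.
Put 9 in bin 7; 6 remain.

7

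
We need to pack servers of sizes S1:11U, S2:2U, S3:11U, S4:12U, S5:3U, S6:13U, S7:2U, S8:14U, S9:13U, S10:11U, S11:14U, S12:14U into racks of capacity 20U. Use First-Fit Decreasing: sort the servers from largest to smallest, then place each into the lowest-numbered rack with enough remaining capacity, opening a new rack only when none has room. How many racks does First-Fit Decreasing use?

9

Sorted descending: 14, 14, 14, 13, 13, 12, 11, 11, 11, 3, 2, 2.
14U → rack 1 (remaining 6U)
14U → rack 2 (remaining 6U)
14U → rack 3 (remaining 6U)
13U → rack 4 (remaining 7U)
13U → rack 5 (remaining 7U)
12U → rack 6 (remaining 8U)
11U → rack 7 (remaining 9U)
11U → rack 8 (remaining 9U)
11U → rack 9 (remaining 9U)
3U → rack 1 (remaining 3U)
2U → rack 1 (remaining 1U)
2U → rack 2 (remaining 4U)
Final racks: [14,3,2] [14,2] [14] [13] [13] [12] [11] [11] [11].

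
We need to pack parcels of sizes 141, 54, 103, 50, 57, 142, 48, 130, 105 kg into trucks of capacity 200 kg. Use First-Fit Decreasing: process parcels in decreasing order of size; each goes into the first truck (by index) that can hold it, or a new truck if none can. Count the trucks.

5 trucks

Sorted descending: 142, 141, 130, 105, 103, 57, 54, 50, 48.
Put 142 kg in truck 1; 58 kg remain.
Put 141 kg in truck 2; 59 kg remain.
Put 130 kg in truck 3; 70 kg remain.
Put 105 kg in truck 4; 95 kg remain.
Put 103 kg in truck 5; 97 kg remain.
Put 57 kg in truck 1; 1 kg remain.
Put 54 kg in truck 2; 5 kg remain.
Put 50 kg in truck 3; 20 kg remain.
Put 48 kg in truck 4; 47 kg remain.
Final trucks: [142,57] [141,54] [130,50] [105,48] [103].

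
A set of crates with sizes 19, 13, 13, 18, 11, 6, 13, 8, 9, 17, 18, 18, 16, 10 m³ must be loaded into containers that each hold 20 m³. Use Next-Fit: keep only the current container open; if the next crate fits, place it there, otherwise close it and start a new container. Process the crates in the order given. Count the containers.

Put 19 m³ in container 1; 1 m³ remain.
Put 13 m³ in container 2; 7 m³ remain.
Put 13 m³ in container 3; 7 m³ remain.
Put 18 m³ in container 4; 2 m³ remain.
Put 11 m³ in container 5; 9 m³ remain.
Put 6 m³ in container 5; 3 m³ remain.
Put 13 m³ in container 6; 7 m³ remain.
Put 8 m³ in container 7; 12 m³ remain.
Put 9 m³ in container 7; 3 m³ remain.
Put 17 m³ in container 8; 3 m³ remain.
Put 18 m³ in container 9; 2 m³ remain.
Put 18 m³ in container 10; 2 m³ remain.
Put 16 m³ in container 11; 4 m³ remain.
Put 10 m³ in container 12; 10 m³ remain.

12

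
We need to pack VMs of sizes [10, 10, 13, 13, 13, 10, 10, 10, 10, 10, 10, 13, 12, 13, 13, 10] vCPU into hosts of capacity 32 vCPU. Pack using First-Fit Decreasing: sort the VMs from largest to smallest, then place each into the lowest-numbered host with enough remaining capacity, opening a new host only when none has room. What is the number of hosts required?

Sorted descending: 13, 13, 13, 13, 13, 13, 12, 10, 10, 10, 10, 10, 10, 10, 10, 10.
host 1: place 13 vCPU, 19 vCPU left
host 1: place 13 vCPU, 6 vCPU left
host 2: place 13 vCPU, 19 vCPU left
host 2: place 13 vCPU, 6 vCPU left
host 3: place 13 vCPU, 19 vCPU left
host 3: place 13 vCPU, 6 vCPU left
host 4: place 12 vCPU, 20 vCPU left
host 4: place 10 vCPU, 10 vCPU left
host 4: place 10 vCPU, 0 vCPU left
host 5: place 10 vCPU, 22 vCPU left
host 5: place 10 vCPU, 12 vCPU left
host 5: place 10 vCPU, 2 vCPU left
host 6: place 10 vCPU, 22 vCPU left
host 6: place 10 vCPU, 12 vCPU left
host 6: place 10 vCPU, 2 vCPU left
host 7: place 10 vCPU, 22 vCPU left

7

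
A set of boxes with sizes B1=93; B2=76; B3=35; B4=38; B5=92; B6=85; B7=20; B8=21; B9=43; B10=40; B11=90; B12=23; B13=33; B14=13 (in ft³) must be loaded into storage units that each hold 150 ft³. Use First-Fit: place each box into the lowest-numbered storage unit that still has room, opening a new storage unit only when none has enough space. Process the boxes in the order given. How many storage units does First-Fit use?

storage unit 1: place B1 (93 ft³), 57 ft³ left
storage unit 2: place B2 (76 ft³), 74 ft³ left
storage unit 1: place B3 (35 ft³), 22 ft³ left
storage unit 2: place B4 (38 ft³), 36 ft³ left
storage unit 3: place B5 (92 ft³), 58 ft³ left
storage unit 4: place B6 (85 ft³), 65 ft³ left
storage unit 1: place B7 (20 ft³), 2 ft³ left
storage unit 2: place B8 (21 ft³), 15 ft³ left
storage unit 3: place B9 (43 ft³), 15 ft³ left
storage unit 4: place B10 (40 ft³), 25 ft³ left
storage unit 5: place B11 (90 ft³), 60 ft³ left
storage unit 4: place B12 (23 ft³), 2 ft³ left
storage unit 5: place B13 (33 ft³), 27 ft³ left
storage unit 2: place B14 (13 ft³), 2 ft³ left
Final storage units: [93,35,20] [76,38,21,13] [92,43] [85,40,23] [90,33].

5 storage units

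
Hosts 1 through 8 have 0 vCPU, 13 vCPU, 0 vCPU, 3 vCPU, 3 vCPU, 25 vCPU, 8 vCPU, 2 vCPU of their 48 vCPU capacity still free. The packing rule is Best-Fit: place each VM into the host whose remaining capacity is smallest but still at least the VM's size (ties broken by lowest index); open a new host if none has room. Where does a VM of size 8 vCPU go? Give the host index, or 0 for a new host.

Hosts with room: host 2 (13 vCPU), host 6 (25 vCPU), host 7 (8 vCPU).
Tightest fit is host 7 with 8 vCPU free.

7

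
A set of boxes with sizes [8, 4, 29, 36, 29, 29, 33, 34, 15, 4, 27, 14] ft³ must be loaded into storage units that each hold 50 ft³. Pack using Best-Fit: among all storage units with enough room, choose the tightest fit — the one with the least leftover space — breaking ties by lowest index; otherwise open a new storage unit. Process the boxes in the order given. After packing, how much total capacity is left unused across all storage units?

88

8 ft³ → storage unit 1 (remaining 42 ft³)
4 ft³ → storage unit 1 (remaining 38 ft³)
29 ft³ → storage unit 1 (remaining 9 ft³)
36 ft³ → storage unit 2 (remaining 14 ft³)
29 ft³ → storage unit 3 (remaining 21 ft³)
29 ft³ → storage unit 4 (remaining 21 ft³)
33 ft³ → storage unit 5 (remaining 17 ft³)
34 ft³ → storage unit 6 (remaining 16 ft³)
15 ft³ → storage unit 6 (remaining 1 ft³)
4 ft³ → storage unit 1 (remaining 5 ft³)
27 ft³ → storage unit 7 (remaining 23 ft³)
14 ft³ → storage unit 2 (remaining 0 ft³)
7 storage units × 50 ft³ = 350 ft³; used 262 ft³; unused 88 ft³.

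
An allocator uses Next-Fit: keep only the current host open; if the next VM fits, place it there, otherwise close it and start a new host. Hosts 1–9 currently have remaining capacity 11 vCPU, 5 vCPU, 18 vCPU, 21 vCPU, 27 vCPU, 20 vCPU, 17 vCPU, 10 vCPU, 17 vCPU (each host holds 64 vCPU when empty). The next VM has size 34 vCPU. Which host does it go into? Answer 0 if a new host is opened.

0

Next-Fit only looks at host 9, which has 17 vCPU free.
34 vCPU does not fit, so a new host is opened.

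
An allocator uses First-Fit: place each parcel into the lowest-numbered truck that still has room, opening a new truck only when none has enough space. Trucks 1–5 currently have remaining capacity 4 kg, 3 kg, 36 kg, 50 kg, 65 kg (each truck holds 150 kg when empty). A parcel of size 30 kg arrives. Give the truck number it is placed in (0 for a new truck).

3

Trucks with room: truck 3 (36 kg), truck 4 (50 kg), truck 5 (65 kg).
The first with room is truck 3.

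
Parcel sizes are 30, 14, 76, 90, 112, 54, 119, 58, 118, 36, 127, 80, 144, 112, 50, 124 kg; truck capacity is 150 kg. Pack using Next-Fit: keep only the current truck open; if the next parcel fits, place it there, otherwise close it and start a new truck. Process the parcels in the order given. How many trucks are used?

truck 1: place 30 kg, 120 kg left
truck 1: place 14 kg, 106 kg left
truck 1: place 76 kg, 30 kg left
truck 2: place 90 kg, 60 kg left
truck 3: place 112 kg, 38 kg left
truck 4: place 54 kg, 96 kg left
truck 5: place 119 kg, 31 kg left
truck 6: place 58 kg, 92 kg left
truck 7: place 118 kg, 32 kg left
truck 8: place 36 kg, 114 kg left
truck 9: place 127 kg, 23 kg left
truck 10: place 80 kg, 70 kg left
truck 11: place 144 kg, 6 kg left
truck 12: place 112 kg, 38 kg left
truck 13: place 50 kg, 100 kg left
truck 14: place 124 kg, 26 kg left

14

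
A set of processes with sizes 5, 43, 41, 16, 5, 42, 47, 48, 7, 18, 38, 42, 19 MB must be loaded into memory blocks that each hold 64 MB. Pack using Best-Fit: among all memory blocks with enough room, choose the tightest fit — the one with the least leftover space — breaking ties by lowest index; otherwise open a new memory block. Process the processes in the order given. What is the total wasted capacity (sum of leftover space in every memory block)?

77

Put 5 MB in memory block 1; 59 MB remain.
Put 43 MB in memory block 1; 16 MB remain.
Put 41 MB in memory block 2; 23 MB remain.
Put 16 MB in memory block 1; 0 MB remain.
Put 5 MB in memory block 2; 18 MB remain.
Put 42 MB in memory block 3; 22 MB remain.
Put 47 MB in memory block 4; 17 MB remain.
Put 48 MB in memory block 5; 16 MB remain.
Put 7 MB in memory block 5; 9 MB remain.
Put 18 MB in memory block 2; 0 MB remain.
Put 38 MB in memory block 6; 26 MB remain.
Put 42 MB in memory block 7; 22 MB remain.
Put 19 MB in memory block 3; 3 MB remain.
7 memory blocks × 64 MB = 448 MB; used 371 MB; unused 77 MB.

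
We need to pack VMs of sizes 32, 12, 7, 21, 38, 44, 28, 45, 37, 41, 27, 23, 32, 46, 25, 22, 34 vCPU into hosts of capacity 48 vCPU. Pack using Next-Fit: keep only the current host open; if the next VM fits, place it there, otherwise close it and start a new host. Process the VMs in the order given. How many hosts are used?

host 1: place 32 vCPU, 16 vCPU left
host 1: place 12 vCPU, 4 vCPU left
host 2: place 7 vCPU, 41 vCPU left
host 2: place 21 vCPU, 20 vCPU left
host 3: place 38 vCPU, 10 vCPU left
host 4: place 44 vCPU, 4 vCPU left
host 5: place 28 vCPU, 20 vCPU left
host 6: place 45 vCPU, 3 vCPU left
host 7: place 37 vCPU, 11 vCPU left
host 8: place 41 vCPU, 7 vCPU left
host 9: place 27 vCPU, 21 vCPU left
host 10: place 23 vCPU, 25 vCPU left
host 11: place 32 vCPU, 16 vCPU left
host 12: place 46 vCPU, 2 vCPU left
host 13: place 25 vCPU, 23 vCPU left
host 13: place 22 vCPU, 1 vCPU left
host 14: place 34 vCPU, 14 vCPU left
Final hosts: [32,12] [7,21] [38] [44] [28] [45] [37] [41] [27] [23] [32] [46] [25,22] [34].

14 hosts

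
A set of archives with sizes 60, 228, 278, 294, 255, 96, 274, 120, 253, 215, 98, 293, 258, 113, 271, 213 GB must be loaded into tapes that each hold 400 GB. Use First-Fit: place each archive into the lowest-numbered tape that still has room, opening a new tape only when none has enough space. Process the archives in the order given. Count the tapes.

11

60 GB → tape 1 (remaining 340 GB)
228 GB → tape 1 (remaining 112 GB)
278 GB → tape 2 (remaining 122 GB)
294 GB → tape 3 (remaining 106 GB)
255 GB → tape 4 (remaining 145 GB)
96 GB → tape 1 (remaining 16 GB)
274 GB → tape 5 (remaining 126 GB)
120 GB → tape 2 (remaining 2 GB)
253 GB → tape 6 (remaining 147 GB)
215 GB → tape 7 (remaining 185 GB)
98 GB → tape 3 (remaining 8 GB)
293 GB → tape 8 (remaining 107 GB)
258 GB → tape 9 (remaining 142 GB)
113 GB → tape 4 (remaining 32 GB)
271 GB → tape 10 (remaining 129 GB)
213 GB → tape 11 (remaining 187 GB)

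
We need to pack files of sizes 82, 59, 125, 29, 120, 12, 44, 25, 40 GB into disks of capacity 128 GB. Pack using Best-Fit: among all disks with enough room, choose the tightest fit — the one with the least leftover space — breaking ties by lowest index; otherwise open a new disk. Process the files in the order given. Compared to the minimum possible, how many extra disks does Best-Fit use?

Best-Fit: [82,29,12] [59,44,25] [125] [120] [40] → 5 disks.
Total size 536 GB; any packing needs at least ⌈536/128⌉ = 5 disks.
So 5 is already optimal.

0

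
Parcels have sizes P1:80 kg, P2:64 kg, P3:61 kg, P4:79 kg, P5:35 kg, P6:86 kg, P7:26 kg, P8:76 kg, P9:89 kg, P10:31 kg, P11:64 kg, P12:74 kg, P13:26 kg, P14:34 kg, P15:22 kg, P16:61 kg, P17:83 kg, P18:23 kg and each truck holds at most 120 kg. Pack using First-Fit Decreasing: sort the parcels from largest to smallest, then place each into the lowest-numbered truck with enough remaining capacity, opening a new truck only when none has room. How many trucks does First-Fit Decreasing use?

Sorted descending: 89, 86, 83, 80, 79, 76, 74, 64, 64, 61, 61, 35, 34, 31, 26, 26, 23, 22.
truck 1: place 89 kg, 31 kg left
truck 2: place 86 kg, 34 kg left
truck 3: place 83 kg, 37 kg left
truck 4: place 80 kg, 40 kg left
truck 5: place 79 kg, 41 kg left
truck 6: place 76 kg, 44 kg left
truck 7: place 74 kg, 46 kg left
truck 8: place 64 kg, 56 kg left
truck 9: place 64 kg, 56 kg left
truck 10: place 61 kg, 59 kg left
truck 11: place 61 kg, 59 kg left
truck 3: place 35 kg, 2 kg left
truck 2: place 34 kg, 0 kg left
truck 1: place 31 kg, 0 kg left
truck 4: place 26 kg, 14 kg left
truck 5: place 26 kg, 15 kg left
truck 6: place 23 kg, 21 kg left
truck 7: place 22 kg, 24 kg left
Final trucks: [89,31] [86,34] [83,35] [80,26] [79,26] [76,23] [74,22] [64] [64] [61] [61].

11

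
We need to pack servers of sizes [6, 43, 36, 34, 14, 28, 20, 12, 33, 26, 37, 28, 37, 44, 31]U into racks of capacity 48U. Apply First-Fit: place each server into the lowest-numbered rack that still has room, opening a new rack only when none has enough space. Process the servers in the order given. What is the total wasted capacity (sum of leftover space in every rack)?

99

rack 1: place 6U, 42U left
rack 2: place 43U, 5U left
rack 1: place 36U, 6U left
rack 3: place 34U, 14U left
rack 3: place 14U, 0U left
rack 4: place 28U, 20U left
rack 4: place 20U, 0U left
rack 5: place 12U, 36U left
rack 5: place 33U, 3U left
rack 6: place 26U, 22U left
rack 7: place 37U, 11U left
rack 8: place 28U, 20U left
rack 9: place 37U, 11U left
rack 10: place 44U, 4U left
rack 11: place 31U, 17U left
11 racks × 48U = 528U; used 429U; unused 99U.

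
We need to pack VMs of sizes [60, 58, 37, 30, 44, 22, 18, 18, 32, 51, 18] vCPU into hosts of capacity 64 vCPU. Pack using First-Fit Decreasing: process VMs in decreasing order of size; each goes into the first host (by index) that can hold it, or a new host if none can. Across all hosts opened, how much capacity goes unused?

Sorted descending: 60, 58, 51, 44, 37, 32, 30, 22, 18, 18, 18.
Put 60 vCPU in host 1; 4 vCPU remain.
Put 58 vCPU in host 2; 6 vCPU remain.
Put 51 vCPU in host 3; 13 vCPU remain.
Put 44 vCPU in host 4; 20 vCPU remain.
Put 37 vCPU in host 5; 27 vCPU remain.
Put 32 vCPU in host 6; 32 vCPU remain.
Put 30 vCPU in host 6; 2 vCPU remain.
Put 22 vCPU in host 5; 5 vCPU remain.
Put 18 vCPU in host 4; 2 vCPU remain.
Put 18 vCPU in host 7; 46 vCPU remain.
Put 18 vCPU in host 7; 28 vCPU remain.
7 hosts × 64 vCPU = 448 vCPU; used 388 vCPU; unused 60 vCPU.

60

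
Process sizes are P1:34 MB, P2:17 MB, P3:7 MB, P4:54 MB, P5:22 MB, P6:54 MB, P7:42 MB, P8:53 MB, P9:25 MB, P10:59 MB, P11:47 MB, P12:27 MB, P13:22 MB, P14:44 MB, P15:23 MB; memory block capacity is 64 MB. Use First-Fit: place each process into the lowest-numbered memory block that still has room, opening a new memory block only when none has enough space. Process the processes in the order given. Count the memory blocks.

10

P1 (34 MB) → memory block 1 (remaining 30 MB)
P2 (17 MB) → memory block 1 (remaining 13 MB)
P3 (7 MB) → memory block 1 (remaining 6 MB)
P4 (54 MB) → memory block 2 (remaining 10 MB)
P5 (22 MB) → memory block 3 (remaining 42 MB)
P6 (54 MB) → memory block 4 (remaining 10 MB)
P7 (42 MB) → memory block 3 (remaining 0 MB)
P8 (53 MB) → memory block 5 (remaining 11 MB)
P9 (25 MB) → memory block 6 (remaining 39 MB)
P10 (59 MB) → memory block 7 (remaining 5 MB)
P11 (47 MB) → memory block 8 (remaining 17 MB)
P12 (27 MB) → memory block 6 (remaining 12 MB)
P13 (22 MB) → memory block 9 (remaining 42 MB)
P14 (44 MB) → memory block 10 (remaining 20 MB)
P15 (23 MB) → memory block 9 (remaining 19 MB)
Final memory blocks: [34,17,7] [54] [22,42] [54] [53] [25,27] [59] [47] [22,23] [44].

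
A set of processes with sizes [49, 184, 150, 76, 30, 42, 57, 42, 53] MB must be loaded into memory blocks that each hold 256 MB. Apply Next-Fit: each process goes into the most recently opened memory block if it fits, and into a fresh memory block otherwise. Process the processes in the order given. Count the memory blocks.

Put 49 MB in memory block 1; 207 MB remain.
Put 184 MB in memory block 1; 23 MB remain.
Put 150 MB in memory block 2; 106 MB remain.
Put 76 MB in memory block 2; 30 MB remain.
Put 30 MB in memory block 2; 0 MB remain.
Put 42 MB in memory block 3; 214 MB remain.
Put 57 MB in memory block 3; 157 MB remain.
Put 42 MB in memory block 3; 115 MB remain.
Put 53 MB in memory block 3; 62 MB remain.
Final memory blocks: [49,184] [150,76,30] [42,57,42,53].

3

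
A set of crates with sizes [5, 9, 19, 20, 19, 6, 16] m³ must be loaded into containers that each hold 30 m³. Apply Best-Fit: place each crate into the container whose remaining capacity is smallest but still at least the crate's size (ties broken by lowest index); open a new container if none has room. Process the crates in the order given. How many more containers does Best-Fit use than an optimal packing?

0

Best-Fit: [5,9,16] [19] [20,6] [19] → 4 containers.
Total size 94 m³; any packing needs at least ⌈94/30⌉ = 4 containers.
So 4 is already optimal.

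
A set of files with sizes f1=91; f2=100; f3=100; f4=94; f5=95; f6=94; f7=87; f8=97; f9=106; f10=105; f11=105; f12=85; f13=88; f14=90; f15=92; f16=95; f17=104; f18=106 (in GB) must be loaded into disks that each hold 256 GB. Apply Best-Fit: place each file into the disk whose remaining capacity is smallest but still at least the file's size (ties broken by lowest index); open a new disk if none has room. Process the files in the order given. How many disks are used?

9 disks

Put f1 (91 GB) in disk 1; 165 GB remain.
Put f2 (100 GB) in disk 1; 65 GB remain.
Put f3 (100 GB) in disk 2; 156 GB remain.
Put f4 (94 GB) in disk 2; 62 GB remain.
Put f5 (95 GB) in disk 3; 161 GB remain.
Put f6 (94 GB) in disk 3; 67 GB remain.
Put f7 (87 GB) in disk 4; 169 GB remain.
Put f8 (97 GB) in disk 4; 72 GB remain.
Put f9 (106 GB) in disk 5; 150 GB remain.
Put f10 (105 GB) in disk 5; 45 GB remain.
Put f11 (105 GB) in disk 6; 151 GB remain.
Put f12 (85 GB) in disk 6; 66 GB remain.
Put f13 (88 GB) in disk 7; 168 GB remain.
Put f14 (90 GB) in disk 7; 78 GB remain.
Put f15 (92 GB) in disk 8; 164 GB remain.
Put f16 (95 GB) in disk 8; 69 GB remain.
Put f17 (104 GB) in disk 9; 152 GB remain.
Put f18 (106 GB) in disk 9; 46 GB remain.
Final disks: [91,100] [100,94] [95,94] [87,97] [106,105] [105,85] [88,90] [92,95] [104,106].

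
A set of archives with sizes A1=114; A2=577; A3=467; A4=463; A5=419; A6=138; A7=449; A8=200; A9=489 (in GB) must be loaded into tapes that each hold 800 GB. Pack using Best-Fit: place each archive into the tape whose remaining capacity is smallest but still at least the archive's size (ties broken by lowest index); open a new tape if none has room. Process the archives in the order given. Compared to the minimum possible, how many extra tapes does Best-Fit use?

Best-Fit: [114,577] [467,138] [463,200] [419] [449] [489] → 6 tapes.
6 archives exceed 400 GB (half the capacity), and no two of those can share a tape, so at least 6 tapes are needed.
So 6 is already optimal.

0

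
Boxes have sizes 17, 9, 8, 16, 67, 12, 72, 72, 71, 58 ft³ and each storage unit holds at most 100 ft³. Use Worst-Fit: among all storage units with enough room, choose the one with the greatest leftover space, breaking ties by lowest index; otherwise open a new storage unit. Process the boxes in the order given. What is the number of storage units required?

6

storage unit 1: place 17 ft³, 83 ft³ left
storage unit 1: place 9 ft³, 74 ft³ left
storage unit 1: place 8 ft³, 66 ft³ left
storage unit 1: place 16 ft³, 50 ft³ left
storage unit 2: place 67 ft³, 33 ft³ left
storage unit 1: place 12 ft³, 38 ft³ left
storage unit 3: place 72 ft³, 28 ft³ left
storage unit 4: place 72 ft³, 28 ft³ left
storage unit 5: place 71 ft³, 29 ft³ left
storage unit 6: place 58 ft³, 42 ft³ left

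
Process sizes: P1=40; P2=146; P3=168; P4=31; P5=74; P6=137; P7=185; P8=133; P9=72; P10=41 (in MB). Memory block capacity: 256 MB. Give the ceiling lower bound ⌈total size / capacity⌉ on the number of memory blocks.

5

Total size = 40 + 146 + 168 + 31 + 74 + 137 + 185 + 133 + 72 + 41 = 1027 MB.
⌈1027 / 256⌉ = 5.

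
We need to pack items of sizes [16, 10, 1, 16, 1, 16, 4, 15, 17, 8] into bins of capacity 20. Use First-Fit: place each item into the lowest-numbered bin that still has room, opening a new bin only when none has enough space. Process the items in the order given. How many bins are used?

7

bin 1: place 16, 4 left
bin 2: place 10, 10 left
bin 1: place 1, 3 left
bin 3: place 16, 4 left
bin 1: place 1, 2 left
bin 4: place 16, 4 left
bin 2: place 4, 6 left
bin 5: place 15, 5 left
bin 6: place 17, 3 left
bin 7: place 8, 12 left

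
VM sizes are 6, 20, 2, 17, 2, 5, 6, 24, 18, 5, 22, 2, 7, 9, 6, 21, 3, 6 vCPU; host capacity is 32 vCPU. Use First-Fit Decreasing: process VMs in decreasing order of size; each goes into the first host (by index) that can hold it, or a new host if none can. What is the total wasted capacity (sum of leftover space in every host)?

Sorted descending: 24, 22, 21, 20, 18, 17, 9, 7, 6, 6, 6, 6, 5, 5, 3, 2, 2, 2.
24 vCPU → host 1 (remaining 8 vCPU)
22 vCPU → host 2 (remaining 10 vCPU)
21 vCPU → host 3 (remaining 11 vCPU)
20 vCPU → host 4 (remaining 12 vCPU)
18 vCPU → host 5 (remaining 14 vCPU)
17 vCPU → host 6 (remaining 15 vCPU)
9 vCPU → host 2 (remaining 1 vCPU)
7 vCPU → host 1 (remaining 1 vCPU)
6 vCPU → host 3 (remaining 5 vCPU)
6 vCPU → host 4 (remaining 6 vCPU)
6 vCPU → host 4 (remaining 0 vCPU)
6 vCPU → host 5 (remaining 8 vCPU)
5 vCPU → host 3 (remaining 0 vCPU)
5 vCPU → host 5 (remaining 3 vCPU)
3 vCPU → host 5 (remaining 0 vCPU)
2 vCPU → host 6 (remaining 13 vCPU)
2 vCPU → host 6 (remaining 11 vCPU)
2 vCPU → host 6 (remaining 9 vCPU)
6 hosts × 32 vCPU = 192 vCPU; used 181 vCPU; unused 11 vCPU.

11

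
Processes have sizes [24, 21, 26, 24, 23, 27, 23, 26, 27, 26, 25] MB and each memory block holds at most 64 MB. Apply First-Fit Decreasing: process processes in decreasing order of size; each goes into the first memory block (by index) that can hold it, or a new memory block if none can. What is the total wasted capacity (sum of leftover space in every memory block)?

Sorted descending: 27, 27, 26, 26, 26, 25, 24, 24, 23, 23, 21.
Put 27 MB in memory block 1; 37 MB remain.
Put 27 MB in memory block 1; 10 MB remain.
Put 26 MB in memory block 2; 38 MB remain.
Put 26 MB in memory block 2; 12 MB remain.
Put 26 MB in memory block 3; 38 MB remain.
Put 25 MB in memory block 3; 13 MB remain.
Put 24 MB in memory block 4; 40 MB remain.
Put 24 MB in memory block 4; 16 MB remain.
Put 23 MB in memory block 5; 41 MB remain.
Put 23 MB in memory block 5; 18 MB remain.
Put 21 MB in memory block 6; 43 MB remain.
6 memory blocks × 64 MB = 384 MB; used 272 MB; unused 112 MB.

112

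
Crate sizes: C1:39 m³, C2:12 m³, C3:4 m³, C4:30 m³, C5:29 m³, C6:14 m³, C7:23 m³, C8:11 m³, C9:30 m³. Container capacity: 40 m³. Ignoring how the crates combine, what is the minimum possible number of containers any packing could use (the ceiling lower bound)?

Total size = 39 + 12 + 4 + 30 + 29 + 14 + 23 + 11 + 30 = 192 m³.
⌈192 / 40⌉ = 5.

5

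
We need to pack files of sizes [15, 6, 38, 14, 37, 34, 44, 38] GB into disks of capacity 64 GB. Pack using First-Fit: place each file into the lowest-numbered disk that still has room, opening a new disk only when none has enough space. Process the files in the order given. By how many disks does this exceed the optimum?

0

First-Fit: [15,6,38] [14,37] [34] [44] [38] → 5 disks.
5 files exceed 32 GB (half the capacity), and no two of those can share a disk, so at least 5 disks are needed.
So 5 is already optimal.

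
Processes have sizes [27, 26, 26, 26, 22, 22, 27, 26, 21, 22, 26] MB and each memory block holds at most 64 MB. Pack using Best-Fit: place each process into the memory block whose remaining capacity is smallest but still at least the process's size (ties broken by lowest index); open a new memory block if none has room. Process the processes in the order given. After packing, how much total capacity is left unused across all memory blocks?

113

Put 27 MB in memory block 1; 37 MB remain.
Put 26 MB in memory block 1; 11 MB remain.
Put 26 MB in memory block 2; 38 MB remain.
Put 26 MB in memory block 2; 12 MB remain.
Put 22 MB in memory block 3; 42 MB remain.
Put 22 MB in memory block 3; 20 MB remain.
Put 27 MB in memory block 4; 37 MB remain.
Put 26 MB in memory block 4; 11 MB remain.
Put 21 MB in memory block 5; 43 MB remain.
Put 22 MB in memory block 5; 21 MB remain.
Put 26 MB in memory block 6; 38 MB remain.
6 memory blocks × 64 MB = 384 MB; used 271 MB; unused 113 MB.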